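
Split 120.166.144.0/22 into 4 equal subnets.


New prefix = 22 + 2 = 24
Each subnet has 256 addresses
  120.166.144.0/24
  120.166.145.0/24
  120.166.146.0/24
  120.166.147.0/24
Subnets: 120.166.144.0/24, 120.166.145.0/24, 120.166.146.0/24, 120.166.147.0/24


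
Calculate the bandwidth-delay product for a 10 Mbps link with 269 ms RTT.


BDP = bandwidth * RTT
= 10 Mbps * 269 ms
= 10 * 1e6 * 269 / 1000 bits
= 2690000 bits
= 336250 bytes
= 328.3691 KB
BDP = 2690000 bits (336250 bytes)


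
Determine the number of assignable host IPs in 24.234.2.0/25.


Host bits = 32 - 25 = 7
Total addresses = 2^7 = 128
Usable = total - 2 (network and broadcast)
Usable hosts: 126


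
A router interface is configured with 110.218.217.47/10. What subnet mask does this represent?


/10 means 10 network bits, 22 host bits
Binary: 11111111110000000000000000000000
Mask: 255.192.0.0


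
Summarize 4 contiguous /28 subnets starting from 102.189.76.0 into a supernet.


Original prefix: /28
Number of subnets: 4 = 2^2
New prefix = 28 - 2 = 26
Supernet: 102.189.76.0/26


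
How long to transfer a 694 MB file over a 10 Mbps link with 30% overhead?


Effective throughput = 10 * (1 - 30/100) = 7 Mbps
File size in Mb = 694 * 8 = 5552 Mb
Time = 5552 / 7
Time = 793.1429 seconds


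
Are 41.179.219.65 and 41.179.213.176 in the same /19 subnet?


Mask: 255.255.224.0
41.179.219.65 AND mask = 41.179.192.0
41.179.213.176 AND mask = 41.179.192.0
Yes, same subnet (41.179.192.0)


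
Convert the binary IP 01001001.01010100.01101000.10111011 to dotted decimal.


01001001 = 73
01010100 = 84
01101000 = 104
10111011 = 187
IP: 73.84.104.187


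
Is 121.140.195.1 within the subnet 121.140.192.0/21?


Subnet network: 121.140.192.0
Test IP AND mask: 121.140.192.0
Yes, 121.140.195.1 is in 121.140.192.0/21


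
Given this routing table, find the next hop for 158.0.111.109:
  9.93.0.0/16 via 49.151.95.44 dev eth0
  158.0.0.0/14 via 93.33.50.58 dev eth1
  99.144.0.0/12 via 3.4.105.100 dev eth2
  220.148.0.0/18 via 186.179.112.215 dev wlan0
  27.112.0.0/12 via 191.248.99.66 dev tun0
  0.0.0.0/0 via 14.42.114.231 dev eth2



Longest prefix match for 158.0.111.109:
  /16 9.93.0.0: no
  /14 158.0.0.0: MATCH
  /12 99.144.0.0: no
  /18 220.148.0.0: no
  /12 27.112.0.0: no
  /0 0.0.0.0: MATCH
Selected: next-hop 93.33.50.58 via eth1 (matched /14)


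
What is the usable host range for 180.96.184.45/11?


Network: 180.96.0.0
Broadcast: 180.127.255.255
First usable = network + 1
Last usable = broadcast - 1
Range: 180.96.0.1 to 180.127.255.254


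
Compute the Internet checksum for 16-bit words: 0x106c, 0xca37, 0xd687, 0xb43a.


Sum all words (with carry folding):
+ 0x106c = 0x106c
+ 0xca37 = 0xdaa3
+ 0xd687 = 0xb12b
+ 0xb43a = 0x6566
One's complement: ~0x6566
Checksum = 0x9a99


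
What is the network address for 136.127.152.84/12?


IP:   10001000.01111111.10011000.01010100
Mask: 11111111.11110000.00000000.00000000
AND operation:
Net:  10001000.01110000.00000000.00000000
Network: 136.112.0.0/12


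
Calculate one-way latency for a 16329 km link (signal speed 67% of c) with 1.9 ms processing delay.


Speed = 0.67 * 3e5 km/s = 201000 km/s
Propagation delay = 16329 / 201000 = 0.0812 s = 81.2388 ms
Processing delay = 1.9 ms
Total one-way latency = 83.1388 ms


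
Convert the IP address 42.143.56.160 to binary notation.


42 = 00101010
143 = 10001111
56 = 00111000
160 = 10100000
Binary: 00101010.10001111.00111000.10100000


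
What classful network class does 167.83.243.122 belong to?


First octet: 167
Binary: 10100111
10xxxxxx -> Class B (128-191)
Class B, default mask 255.255.0.0 (/16)


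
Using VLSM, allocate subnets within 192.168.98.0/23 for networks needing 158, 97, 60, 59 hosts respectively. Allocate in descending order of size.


158 hosts -> /24 (254 usable): 192.168.98.0/24
97 hosts -> /25 (126 usable): 192.168.99.0/25
60 hosts -> /26 (62 usable): 192.168.99.128/26
59 hosts -> /26 (62 usable): 192.168.99.192/26
Allocation: 192.168.98.0/24 (158 hosts, 254 usable); 192.168.99.0/25 (97 hosts, 126 usable); 192.168.99.128/26 (60 hosts, 62 usable); 192.168.99.192/26 (59 hosts, 62 usable)


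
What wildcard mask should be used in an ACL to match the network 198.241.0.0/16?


Subnet mask: 255.255.0.0
Wildcard = 255.255.255.255 - subnet mask
255 - 255 = 0
255 - 255 = 0
255 - 0 = 255
255 - 0 = 255
Wildcard: 0.0.255.255


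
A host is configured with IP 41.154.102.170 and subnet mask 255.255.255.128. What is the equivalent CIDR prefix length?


Binary: 11111111.11111111.11111111.10000000
Count leading 1s
Prefix: /25


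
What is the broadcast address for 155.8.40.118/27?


Network: 155.8.40.96/27
Host bits = 5
Set all host bits to 1:
Broadcast: 155.8.40.127


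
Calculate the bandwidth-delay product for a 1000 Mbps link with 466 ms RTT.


BDP = bandwidth * RTT
= 1000 Mbps * 466 ms
= 1000 * 1e6 * 466 / 1000 bits
= 466000000 bits
= 58250000 bytes
= 56884.7656 KB
BDP = 466000000 bits (58250000 bytes)


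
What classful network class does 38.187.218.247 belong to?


First octet: 38
Binary: 00100110
0xxxxxxx -> Class A (1-126)
Class A, default mask 255.0.0.0 (/8)


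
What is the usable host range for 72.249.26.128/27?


Network: 72.249.26.128
Broadcast: 72.249.26.159
First usable = network + 1
Last usable = broadcast - 1
Range: 72.249.26.129 to 72.249.26.158


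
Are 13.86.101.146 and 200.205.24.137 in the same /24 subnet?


Mask: 255.255.255.0
13.86.101.146 AND mask = 13.86.101.0
200.205.24.137 AND mask = 200.205.24.0
No, different subnets (13.86.101.0 vs 200.205.24.0)


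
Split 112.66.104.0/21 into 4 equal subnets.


New prefix = 21 + 2 = 23
Each subnet has 512 addresses
  112.66.104.0/23
  112.66.106.0/23
  112.66.108.0/23
  112.66.110.0/23
Subnets: 112.66.104.0/23, 112.66.106.0/23, 112.66.108.0/23, 112.66.110.0/23


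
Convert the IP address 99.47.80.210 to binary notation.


99 = 01100011
47 = 00101111
80 = 01010000
210 = 11010010
Binary: 01100011.00101111.01010000.11010010


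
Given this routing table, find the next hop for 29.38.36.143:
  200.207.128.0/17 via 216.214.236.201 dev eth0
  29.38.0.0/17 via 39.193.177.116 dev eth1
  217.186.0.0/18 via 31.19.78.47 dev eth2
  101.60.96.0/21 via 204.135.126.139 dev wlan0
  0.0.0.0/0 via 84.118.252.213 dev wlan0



Longest prefix match for 29.38.36.143:
  /17 200.207.128.0: no
  /17 29.38.0.0: MATCH
  /18 217.186.0.0: no
  /21 101.60.96.0: no
  /0 0.0.0.0: MATCH
Selected: next-hop 39.193.177.116 via eth1 (matched /17)


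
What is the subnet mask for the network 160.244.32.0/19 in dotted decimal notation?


/19 means 19 network bits, 13 host bits
Binary: 11111111111111111110000000000000
Mask: 255.255.224.0


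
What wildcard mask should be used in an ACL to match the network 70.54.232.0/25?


Subnet mask: 255.255.255.128
Wildcard = 255.255.255.255 - subnet mask
255 - 255 = 0
255 - 255 = 0
255 - 255 = 0
255 - 128 = 127
Wildcard: 0.0.0.127


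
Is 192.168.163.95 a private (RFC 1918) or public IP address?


RFC 1918 private ranges:
  10.0.0.0/8 (10.0.0.0 - 10.255.255.255)
  172.16.0.0/12 (172.16.0.0 - 172.31.255.255)
  192.168.0.0/16 (192.168.0.0 - 192.168.255.255)
Private (in 192.168.0.0/16)


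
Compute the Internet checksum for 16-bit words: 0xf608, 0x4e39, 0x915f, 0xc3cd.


Sum all words (with carry folding):
+ 0xf608 = 0xf608
+ 0x4e39 = 0x4442
+ 0x915f = 0xd5a1
+ 0xc3cd = 0x996f
One's complement: ~0x996f
Checksum = 0x6690


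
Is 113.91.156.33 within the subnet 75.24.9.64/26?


Subnet network: 75.24.9.64
Test IP AND mask: 113.91.156.0
No, 113.91.156.33 is not in 75.24.9.64/26


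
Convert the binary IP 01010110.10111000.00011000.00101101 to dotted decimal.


01010110 = 86
10111000 = 184
00011000 = 24
00101101 = 45
IP: 86.184.24.45


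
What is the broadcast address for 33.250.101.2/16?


Network: 33.250.0.0/16
Host bits = 16
Set all host bits to 1:
Broadcast: 33.250.255.255


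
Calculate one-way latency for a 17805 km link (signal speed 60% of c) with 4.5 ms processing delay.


Speed = 0.6 * 3e5 km/s = 180000 km/s
Propagation delay = 17805 / 180000 = 0.0989 s = 98.9167 ms
Processing delay = 4.5 ms
Total one-way latency = 103.4167 ms


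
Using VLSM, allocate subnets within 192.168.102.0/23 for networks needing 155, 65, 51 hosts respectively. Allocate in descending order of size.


155 hosts -> /24 (254 usable): 192.168.102.0/24
65 hosts -> /25 (126 usable): 192.168.103.0/25
51 hosts -> /26 (62 usable): 192.168.103.128/26
Allocation: 192.168.102.0/24 (155 hosts, 254 usable); 192.168.103.0/25 (65 hosts, 126 usable); 192.168.103.128/26 (51 hosts, 62 usable)


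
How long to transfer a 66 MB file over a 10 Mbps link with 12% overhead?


Effective throughput = 10 * (1 - 12/100) = 8.8 Mbps
File size in Mb = 66 * 8 = 528 Mb
Time = 528 / 8.8
Time = 60.0 seconds


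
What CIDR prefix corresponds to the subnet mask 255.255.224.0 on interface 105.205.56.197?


Binary: 11111111.11111111.11100000.00000000
Count leading 1s
Prefix: /19


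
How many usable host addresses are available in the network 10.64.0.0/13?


Host bits = 32 - 13 = 19
Total addresses = 2^19 = 524288
Usable = total - 2 (network and broadcast)
Usable hosts: 524286


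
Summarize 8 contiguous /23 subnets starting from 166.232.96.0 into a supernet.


Original prefix: /23
Number of subnets: 8 = 2^3
New prefix = 23 - 3 = 20
Supernet: 166.232.96.0/20


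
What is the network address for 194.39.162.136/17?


IP:   11000010.00100111.10100010.10001000
Mask: 11111111.11111111.10000000.00000000
AND operation:
Net:  11000010.00100111.10000000.00000000
Network: 194.39.128.0/17


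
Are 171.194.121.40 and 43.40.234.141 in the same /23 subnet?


Mask: 255.255.254.0
171.194.121.40 AND mask = 171.194.120.0
43.40.234.141 AND mask = 43.40.234.0
No, different subnets (171.194.120.0 vs 43.40.234.0)


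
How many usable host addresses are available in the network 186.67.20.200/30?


Host bits = 32 - 30 = 2
Total addresses = 2^2 = 4
Usable = total - 2 (network and broadcast)
Usable hosts: 2


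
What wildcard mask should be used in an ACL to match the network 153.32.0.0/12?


Subnet mask: 255.240.0.0
Wildcard = 255.255.255.255 - subnet mask
255 - 255 = 0
255 - 240 = 15
255 - 0 = 255
255 - 0 = 255
Wildcard: 0.15.255.255


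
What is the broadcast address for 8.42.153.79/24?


Network: 8.42.153.0/24
Host bits = 8
Set all host bits to 1:
Broadcast: 8.42.153.255


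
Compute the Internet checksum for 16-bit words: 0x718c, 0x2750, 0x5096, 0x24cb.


Sum all words (with carry folding):
+ 0x718c = 0x718c
+ 0x2750 = 0x98dc
+ 0x5096 = 0xe972
+ 0x24cb = 0x0e3e
One's complement: ~0x0e3e
Checksum = 0xf1c1


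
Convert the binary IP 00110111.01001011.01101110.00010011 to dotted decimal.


00110111 = 55
01001011 = 75
01101110 = 110
00010011 = 19
IP: 55.75.110.19


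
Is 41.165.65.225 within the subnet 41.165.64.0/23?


Subnet network: 41.165.64.0
Test IP AND mask: 41.165.64.0
Yes, 41.165.65.225 is in 41.165.64.0/23


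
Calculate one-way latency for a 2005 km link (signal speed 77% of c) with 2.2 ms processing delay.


Speed = 0.77 * 3e5 km/s = 231000 km/s
Propagation delay = 2005 / 231000 = 0.0087 s = 8.6797 ms
Processing delay = 2.2 ms
Total one-way latency = 10.8797 ms


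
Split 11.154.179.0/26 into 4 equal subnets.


New prefix = 26 + 2 = 28
Each subnet has 16 addresses
  11.154.179.0/28
  11.154.179.16/28
  11.154.179.32/28
  11.154.179.48/28
Subnets: 11.154.179.0/28, 11.154.179.16/28, 11.154.179.32/28, 11.154.179.48/28


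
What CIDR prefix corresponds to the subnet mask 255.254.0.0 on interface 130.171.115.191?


Binary: 11111111.11111110.00000000.00000000
Count leading 1s
Prefix: /15


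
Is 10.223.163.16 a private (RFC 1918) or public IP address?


RFC 1918 private ranges:
  10.0.0.0/8 (10.0.0.0 - 10.255.255.255)
  172.16.0.0/12 (172.16.0.0 - 172.31.255.255)
  192.168.0.0/16 (192.168.0.0 - 192.168.255.255)
Private (in 10.0.0.0/8)


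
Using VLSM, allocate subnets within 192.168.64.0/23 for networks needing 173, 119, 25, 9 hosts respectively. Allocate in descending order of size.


173 hosts -> /24 (254 usable): 192.168.64.0/24
119 hosts -> /25 (126 usable): 192.168.65.0/25
25 hosts -> /27 (30 usable): 192.168.65.128/27
9 hosts -> /28 (14 usable): 192.168.65.160/28
Allocation: 192.168.64.0/24 (173 hosts, 254 usable); 192.168.65.0/25 (119 hosts, 126 usable); 192.168.65.128/27 (25 hosts, 30 usable); 192.168.65.160/28 (9 hosts, 14 usable)


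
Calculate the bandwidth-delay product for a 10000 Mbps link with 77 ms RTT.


BDP = bandwidth * RTT
= 10000 Mbps * 77 ms
= 10000 * 1e6 * 77 / 1000 bits
= 770000000 bits
= 96250000 bytes
= 93994.1406 KB
BDP = 770000000 bits (96250000 bytes)


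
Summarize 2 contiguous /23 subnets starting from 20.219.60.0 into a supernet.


Original prefix: /23
Number of subnets: 2 = 2^1
New prefix = 23 - 1 = 22
Supernet: 20.219.60.0/22


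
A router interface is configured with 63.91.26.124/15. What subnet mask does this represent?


/15 means 15 network bits, 17 host bits
Binary: 11111111111111100000000000000000
Mask: 255.254.0.0


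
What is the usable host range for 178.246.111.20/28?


Network: 178.246.111.16
Broadcast: 178.246.111.31
First usable = network + 1
Last usable = broadcast - 1
Range: 178.246.111.17 to 178.246.111.30


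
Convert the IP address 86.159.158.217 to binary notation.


86 = 01010110
159 = 10011111
158 = 10011110
217 = 11011001
Binary: 01010110.10011111.10011110.11011001


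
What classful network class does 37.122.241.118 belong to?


First octet: 37
Binary: 00100101
0xxxxxxx -> Class A (1-126)
Class A, default mask 255.0.0.0 (/8)


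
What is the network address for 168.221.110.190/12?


IP:   10101000.11011101.01101110.10111110
Mask: 11111111.11110000.00000000.00000000
AND operation:
Net:  10101000.11010000.00000000.00000000
Network: 168.208.0.0/12


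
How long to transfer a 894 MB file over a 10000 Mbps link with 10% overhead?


Effective throughput = 10000 * (1 - 10/100) = 9000 Mbps
File size in Mb = 894 * 8 = 7152 Mb
Time = 7152 / 9000
Time = 0.7947 seconds


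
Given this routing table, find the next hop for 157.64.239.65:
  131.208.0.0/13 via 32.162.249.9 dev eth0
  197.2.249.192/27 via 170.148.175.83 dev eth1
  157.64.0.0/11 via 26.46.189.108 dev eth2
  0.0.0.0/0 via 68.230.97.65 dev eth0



Longest prefix match for 157.64.239.65:
  /13 131.208.0.0: no
  /27 197.2.249.192: no
  /11 157.64.0.0: MATCH
  /0 0.0.0.0: MATCH
Selected: next-hop 26.46.189.108 via eth2 (matched /11)


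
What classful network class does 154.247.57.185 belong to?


First octet: 154
Binary: 10011010
10xxxxxx -> Class B (128-191)
Class B, default mask 255.255.0.0 (/16)


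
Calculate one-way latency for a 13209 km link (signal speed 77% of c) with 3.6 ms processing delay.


Speed = 0.77 * 3e5 km/s = 231000 km/s
Propagation delay = 13209 / 231000 = 0.0572 s = 57.1818 ms
Processing delay = 3.6 ms
Total one-way latency = 60.7818 ms


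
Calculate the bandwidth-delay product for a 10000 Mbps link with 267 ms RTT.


BDP = bandwidth * RTT
= 10000 Mbps * 267 ms
= 10000 * 1e6 * 267 / 1000 bits
= 2670000000 bits
= 333750000 bytes
= 325927.7344 KB
BDP = 2670000000 bits (333750000 bytes)


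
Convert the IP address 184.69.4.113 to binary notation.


184 = 10111000
69 = 01000101
4 = 00000100
113 = 01110001
Binary: 10111000.01000101.00000100.01110001


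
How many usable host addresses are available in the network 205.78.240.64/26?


Host bits = 32 - 26 = 6
Total addresses = 2^6 = 64
Usable = total - 2 (network and broadcast)
Usable hosts: 62


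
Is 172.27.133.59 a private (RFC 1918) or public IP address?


RFC 1918 private ranges:
  10.0.0.0/8 (10.0.0.0 - 10.255.255.255)
  172.16.0.0/12 (172.16.0.0 - 172.31.255.255)
  192.168.0.0/16 (192.168.0.0 - 192.168.255.255)
Private (in 172.16.0.0/12)


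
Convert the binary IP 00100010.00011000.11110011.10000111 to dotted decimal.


00100010 = 34
00011000 = 24
11110011 = 243
10000111 = 135
IP: 34.24.243.135


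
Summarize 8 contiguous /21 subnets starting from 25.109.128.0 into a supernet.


Original prefix: /21
Number of subnets: 8 = 2^3
New prefix = 21 - 3 = 18
Supernet: 25.109.128.0/18


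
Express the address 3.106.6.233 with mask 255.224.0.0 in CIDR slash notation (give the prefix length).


Binary: 11111111.11100000.00000000.00000000
Count leading 1s
Prefix: /11


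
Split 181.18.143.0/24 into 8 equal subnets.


New prefix = 24 + 3 = 27
Each subnet has 32 addresses
  181.18.143.0/27
  181.18.143.32/27
  181.18.143.64/27
  181.18.143.96/27
  181.18.143.128/27
  181.18.143.160/27
  181.18.143.192/27
  181.18.143.224/27
Subnets: 181.18.143.0/27, 181.18.143.32/27, 181.18.143.64/27, 181.18.143.96/27, 181.18.143.128/27, 181.18.143.160/27, 181.18.143.192/27, 181.18.143.224/27


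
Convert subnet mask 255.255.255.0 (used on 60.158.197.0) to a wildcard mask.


Subnet mask: 255.255.255.0
Wildcard = 255.255.255.255 - subnet mask
255 - 255 = 0
255 - 255 = 0
255 - 255 = 0
255 - 0 = 255
Wildcard: 0.0.0.255


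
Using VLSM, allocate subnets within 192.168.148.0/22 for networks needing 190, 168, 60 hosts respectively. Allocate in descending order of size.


190 hosts -> /24 (254 usable): 192.168.148.0/24
168 hosts -> /24 (254 usable): 192.168.149.0/24
60 hosts -> /26 (62 usable): 192.168.150.0/26
Allocation: 192.168.148.0/24 (190 hosts, 254 usable); 192.168.149.0/24 (168 hosts, 254 usable); 192.168.150.0/26 (60 hosts, 62 usable)


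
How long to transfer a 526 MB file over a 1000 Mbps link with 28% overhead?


Effective throughput = 1000 * (1 - 28/100) = 720 Mbps
File size in Mb = 526 * 8 = 4208 Mb
Time = 4208 / 720
Time = 5.8444 seconds


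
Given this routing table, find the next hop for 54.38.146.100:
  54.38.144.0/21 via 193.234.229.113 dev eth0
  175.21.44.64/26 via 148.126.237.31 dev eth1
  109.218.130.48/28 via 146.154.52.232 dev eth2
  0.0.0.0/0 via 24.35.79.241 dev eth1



Longest prefix match for 54.38.146.100:
  /21 54.38.144.0: MATCH
  /26 175.21.44.64: no
  /28 109.218.130.48: no
  /0 0.0.0.0: MATCH
Selected: next-hop 193.234.229.113 via eth0 (matched /21)


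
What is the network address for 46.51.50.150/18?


IP:   00101110.00110011.00110010.10010110
Mask: 11111111.11111111.11000000.00000000
AND operation:
Net:  00101110.00110011.00000000.00000000
Network: 46.51.0.0/18


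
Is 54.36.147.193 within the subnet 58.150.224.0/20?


Subnet network: 58.150.224.0
Test IP AND mask: 54.36.144.0
No, 54.36.147.193 is not in 58.150.224.0/20


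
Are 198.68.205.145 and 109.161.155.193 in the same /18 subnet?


Mask: 255.255.192.0
198.68.205.145 AND mask = 198.68.192.0
109.161.155.193 AND mask = 109.161.128.0
No, different subnets (198.68.192.0 vs 109.161.128.0)


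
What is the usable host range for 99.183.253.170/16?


Network: 99.183.0.0
Broadcast: 99.183.255.255
First usable = network + 1
Last usable = broadcast - 1
Range: 99.183.0.1 to 99.183.255.254


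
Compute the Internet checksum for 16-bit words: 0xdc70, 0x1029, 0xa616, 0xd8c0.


Sum all words (with carry folding):
+ 0xdc70 = 0xdc70
+ 0x1029 = 0xec99
+ 0xa616 = 0x92b0
+ 0xd8c0 = 0x6b71
One's complement: ~0x6b71
Checksum = 0x948e


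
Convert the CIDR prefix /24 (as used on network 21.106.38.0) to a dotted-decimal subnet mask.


/24 means 24 network bits, 8 host bits
Binary: 11111111111111111111111100000000
Mask: 255.255.255.0


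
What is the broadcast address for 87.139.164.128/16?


Network: 87.139.0.0/16
Host bits = 16
Set all host bits to 1:
Broadcast: 87.139.255.255


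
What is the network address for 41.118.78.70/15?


IP:   00101001.01110110.01001110.01000110
Mask: 11111111.11111110.00000000.00000000
AND operation:
Net:  00101001.01110110.00000000.00000000
Network: 41.118.0.0/15


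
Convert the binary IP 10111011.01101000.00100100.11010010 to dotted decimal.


10111011 = 187
01101000 = 104
00100100 = 36
11010010 = 210
IP: 187.104.36.210


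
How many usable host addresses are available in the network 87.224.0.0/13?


Host bits = 32 - 13 = 19
Total addresses = 2^19 = 524288
Usable = total - 2 (network and broadcast)
Usable hosts: 524286


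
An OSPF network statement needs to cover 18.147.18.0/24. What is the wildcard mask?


Subnet mask: 255.255.255.0
Wildcard = 255.255.255.255 - subnet mask
255 - 255 = 0
255 - 255 = 0
255 - 255 = 0
255 - 0 = 255
Wildcard: 0.0.0.255


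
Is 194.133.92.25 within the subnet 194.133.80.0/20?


Subnet network: 194.133.80.0
Test IP AND mask: 194.133.80.0
Yes, 194.133.92.25 is in 194.133.80.0/20


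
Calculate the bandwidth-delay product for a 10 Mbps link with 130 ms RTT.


BDP = bandwidth * RTT
= 10 Mbps * 130 ms
= 10 * 1e6 * 130 / 1000 bits
= 1300000 bits
= 162500 bytes
= 158.6914 KB
BDP = 1300000 bits (162500 bytes)


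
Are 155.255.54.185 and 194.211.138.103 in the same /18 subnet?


Mask: 255.255.192.0
155.255.54.185 AND mask = 155.255.0.0
194.211.138.103 AND mask = 194.211.128.0
No, different subnets (155.255.0.0 vs 194.211.128.0)


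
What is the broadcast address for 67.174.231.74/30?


Network: 67.174.231.72/30
Host bits = 2
Set all host bits to 1:
Broadcast: 67.174.231.75


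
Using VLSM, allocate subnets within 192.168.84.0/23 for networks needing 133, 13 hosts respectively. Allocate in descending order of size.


133 hosts -> /24 (254 usable): 192.168.84.0/24
13 hosts -> /28 (14 usable): 192.168.85.0/28
Allocation: 192.168.84.0/24 (133 hosts, 254 usable); 192.168.85.0/28 (13 hosts, 14 usable)


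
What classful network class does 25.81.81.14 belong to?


First octet: 25
Binary: 00011001
0xxxxxxx -> Class A (1-126)
Class A, default mask 255.0.0.0 (/8)


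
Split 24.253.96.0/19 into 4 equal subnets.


New prefix = 19 + 2 = 21
Each subnet has 2048 addresses
  24.253.96.0/21
  24.253.104.0/21
  24.253.112.0/21
  24.253.120.0/21
Subnets: 24.253.96.0/21, 24.253.104.0/21, 24.253.112.0/21, 24.253.120.0/21


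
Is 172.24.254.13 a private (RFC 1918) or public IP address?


RFC 1918 private ranges:
  10.0.0.0/8 (10.0.0.0 - 10.255.255.255)
  172.16.0.0/12 (172.16.0.0 - 172.31.255.255)
  192.168.0.0/16 (192.168.0.0 - 192.168.255.255)
Private (in 172.16.0.0/12)


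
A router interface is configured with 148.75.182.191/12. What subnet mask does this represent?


/12 means 12 network bits, 20 host bits
Binary: 11111111111100000000000000000000
Mask: 255.240.0.0


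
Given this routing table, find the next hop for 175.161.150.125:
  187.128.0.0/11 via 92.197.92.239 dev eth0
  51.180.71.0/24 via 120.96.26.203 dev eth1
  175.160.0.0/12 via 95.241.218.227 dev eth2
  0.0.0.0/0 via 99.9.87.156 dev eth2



Longest prefix match for 175.161.150.125:
  /11 187.128.0.0: no
  /24 51.180.71.0: no
  /12 175.160.0.0: MATCH
  /0 0.0.0.0: MATCH
Selected: next-hop 95.241.218.227 via eth2 (matched /12)


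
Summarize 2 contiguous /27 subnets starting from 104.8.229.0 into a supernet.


Original prefix: /27
Number of subnets: 2 = 2^1
New prefix = 27 - 1 = 26
Supernet: 104.8.229.0/26


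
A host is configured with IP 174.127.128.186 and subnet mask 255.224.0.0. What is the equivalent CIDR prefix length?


Binary: 11111111.11100000.00000000.00000000
Count leading 1s
Prefix: /11


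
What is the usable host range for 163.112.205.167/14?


Network: 163.112.0.0
Broadcast: 163.115.255.255
First usable = network + 1
Last usable = broadcast - 1
Range: 163.112.0.1 to 163.115.255.254


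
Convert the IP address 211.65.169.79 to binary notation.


211 = 11010011
65 = 01000001
169 = 10101001
79 = 01001111
Binary: 11010011.01000001.10101001.01001111


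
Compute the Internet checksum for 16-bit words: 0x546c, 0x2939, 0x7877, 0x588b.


Sum all words (with carry folding):
+ 0x546c = 0x546c
+ 0x2939 = 0x7da5
+ 0x7877 = 0xf61c
+ 0x588b = 0x4ea8
One's complement: ~0x4ea8
Checksum = 0xb157


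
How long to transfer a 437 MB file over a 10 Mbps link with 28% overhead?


Effective throughput = 10 * (1 - 28/100) = 7.2 Mbps
File size in Mb = 437 * 8 = 3496 Mb
Time = 3496 / 7.2
Time = 485.5556 seconds


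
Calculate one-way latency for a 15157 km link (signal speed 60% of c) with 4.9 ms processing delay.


Speed = 0.6 * 3e5 km/s = 180000 km/s
Propagation delay = 15157 / 180000 = 0.0842 s = 84.2056 ms
Processing delay = 4.9 ms
Total one-way latency = 89.1056 ms


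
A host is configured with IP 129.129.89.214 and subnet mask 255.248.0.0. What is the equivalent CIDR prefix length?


Binary: 11111111.11111000.00000000.00000000
Count leading 1s
Prefix: /13


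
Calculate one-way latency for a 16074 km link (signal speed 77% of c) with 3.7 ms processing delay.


Speed = 0.77 * 3e5 km/s = 231000 km/s
Propagation delay = 16074 / 231000 = 0.0696 s = 69.5844 ms
Processing delay = 3.7 ms
Total one-way latency = 73.2844 ms


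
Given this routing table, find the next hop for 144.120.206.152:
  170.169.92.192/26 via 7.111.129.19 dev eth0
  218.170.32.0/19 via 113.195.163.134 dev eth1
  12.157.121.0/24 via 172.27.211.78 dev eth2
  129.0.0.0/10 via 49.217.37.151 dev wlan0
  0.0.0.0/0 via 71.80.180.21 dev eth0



Longest prefix match for 144.120.206.152:
  /26 170.169.92.192: no
  /19 218.170.32.0: no
  /24 12.157.121.0: no
  /10 129.0.0.0: no
  /0 0.0.0.0: MATCH
Selected: next-hop 71.80.180.21 via eth0 (matched /0)


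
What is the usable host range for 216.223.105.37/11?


Network: 216.192.0.0
Broadcast: 216.223.255.255
First usable = network + 1
Last usable = broadcast - 1
Range: 216.192.0.1 to 216.223.255.254


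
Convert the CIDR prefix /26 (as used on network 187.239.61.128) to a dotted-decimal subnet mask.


/26 means 26 network bits, 6 host bits
Binary: 11111111111111111111111111000000
Mask: 255.255.255.192


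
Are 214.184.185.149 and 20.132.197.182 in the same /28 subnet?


Mask: 255.255.255.240
214.184.185.149 AND mask = 214.184.185.144
20.132.197.182 AND mask = 20.132.197.176
No, different subnets (214.184.185.144 vs 20.132.197.176)


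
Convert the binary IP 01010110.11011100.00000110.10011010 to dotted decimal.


01010110 = 86
11011100 = 220
00000110 = 6
10011010 = 154
IP: 86.220.6.154


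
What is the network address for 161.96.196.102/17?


IP:   10100001.01100000.11000100.01100110
Mask: 11111111.11111111.10000000.00000000
AND operation:
Net:  10100001.01100000.10000000.00000000
Network: 161.96.128.0/17


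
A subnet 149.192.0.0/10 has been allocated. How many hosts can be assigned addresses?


Host bits = 32 - 10 = 22
Total addresses = 2^22 = 4194304
Usable = total - 2 (network and broadcast)
Usable hosts: 4194302


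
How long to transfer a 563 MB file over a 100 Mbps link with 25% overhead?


Effective throughput = 100 * (1 - 25/100) = 75 Mbps
File size in Mb = 563 * 8 = 4504 Mb
Time = 4504 / 75
Time = 60.0533 seconds


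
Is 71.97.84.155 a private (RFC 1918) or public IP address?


RFC 1918 private ranges:
  10.0.0.0/8 (10.0.0.0 - 10.255.255.255)
  172.16.0.0/12 (172.16.0.0 - 172.31.255.255)
  192.168.0.0/16 (192.168.0.0 - 192.168.255.255)
Public (not in any RFC 1918 range)


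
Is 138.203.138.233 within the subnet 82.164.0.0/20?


Subnet network: 82.164.0.0
Test IP AND mask: 138.203.128.0
No, 138.203.138.233 is not in 82.164.0.0/20


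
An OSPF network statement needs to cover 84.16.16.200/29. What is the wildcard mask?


Subnet mask: 255.255.255.248
Wildcard = 255.255.255.255 - subnet mask
255 - 255 = 0
255 - 255 = 0
255 - 255 = 0
255 - 248 = 7
Wildcard: 0.0.0.7


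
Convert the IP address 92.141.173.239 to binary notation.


92 = 01011100
141 = 10001101
173 = 10101101
239 = 11101111
Binary: 01011100.10001101.10101101.11101111


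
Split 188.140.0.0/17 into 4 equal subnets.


New prefix = 17 + 2 = 19
Each subnet has 8192 addresses
  188.140.0.0/19
  188.140.32.0/19
  188.140.64.0/19
  188.140.96.0/19
Subnets: 188.140.0.0/19, 188.140.32.0/19, 188.140.64.0/19, 188.140.96.0/19


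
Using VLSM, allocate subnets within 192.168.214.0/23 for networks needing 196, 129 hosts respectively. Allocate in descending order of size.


196 hosts -> /24 (254 usable): 192.168.214.0/24
129 hosts -> /24 (254 usable): 192.168.215.0/24
Allocation: 192.168.214.0/24 (196 hosts, 254 usable); 192.168.215.0/24 (129 hosts, 254 usable)


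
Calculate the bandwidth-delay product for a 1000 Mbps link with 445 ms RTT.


BDP = bandwidth * RTT
= 1000 Mbps * 445 ms
= 1000 * 1e6 * 445 / 1000 bits
= 445000000 bits
= 55625000 bytes
= 54321.2891 KB
BDP = 445000000 bits (55625000 bytes)


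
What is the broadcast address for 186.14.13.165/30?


Network: 186.14.13.164/30
Host bits = 2
Set all host bits to 1:
Broadcast: 186.14.13.167


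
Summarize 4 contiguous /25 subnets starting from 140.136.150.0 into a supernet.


Original prefix: /25
Number of subnets: 4 = 2^2
New prefix = 25 - 2 = 23
Supernet: 140.136.150.0/23


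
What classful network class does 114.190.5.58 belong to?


First octet: 114
Binary: 01110010
0xxxxxxx -> Class A (1-126)
Class A, default mask 255.0.0.0 (/8)


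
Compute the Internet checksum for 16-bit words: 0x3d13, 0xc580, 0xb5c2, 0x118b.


Sum all words (with carry folding):
+ 0x3d13 = 0x3d13
+ 0xc580 = 0x0294
+ 0xb5c2 = 0xb856
+ 0x118b = 0xc9e1
One's complement: ~0xc9e1
Checksum = 0x361e


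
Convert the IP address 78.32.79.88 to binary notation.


78 = 01001110
32 = 00100000
79 = 01001111
88 = 01011000
Binary: 01001110.00100000.01001111.01011000


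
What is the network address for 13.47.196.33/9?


IP:   00001101.00101111.11000100.00100001
Mask: 11111111.10000000.00000000.00000000
AND operation:
Net:  00001101.00000000.00000000.00000000
Network: 13.0.0.0/9


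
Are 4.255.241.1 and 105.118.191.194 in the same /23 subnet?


Mask: 255.255.254.0
4.255.241.1 AND mask = 4.255.240.0
105.118.191.194 AND mask = 105.118.190.0
No, different subnets (4.255.240.0 vs 105.118.190.0)


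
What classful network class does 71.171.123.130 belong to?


First octet: 71
Binary: 01000111
0xxxxxxx -> Class A (1-126)
Class A, default mask 255.0.0.0 (/8)


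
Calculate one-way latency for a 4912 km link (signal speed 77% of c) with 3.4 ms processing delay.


Speed = 0.77 * 3e5 km/s = 231000 km/s
Propagation delay = 4912 / 231000 = 0.0213 s = 21.2641 ms
Processing delay = 3.4 ms
Total one-way latency = 24.6641 ms


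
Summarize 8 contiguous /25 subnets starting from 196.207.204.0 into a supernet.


Original prefix: /25
Number of subnets: 8 = 2^3
New prefix = 25 - 3 = 22
Supernet: 196.207.204.0/22


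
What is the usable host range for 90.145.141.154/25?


Network: 90.145.141.128
Broadcast: 90.145.141.255
First usable = network + 1
Last usable = broadcast - 1
Range: 90.145.141.129 to 90.145.141.254


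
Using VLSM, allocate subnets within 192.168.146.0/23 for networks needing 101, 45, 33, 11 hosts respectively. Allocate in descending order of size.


101 hosts -> /25 (126 usable): 192.168.146.0/25
45 hosts -> /26 (62 usable): 192.168.146.128/26
33 hosts -> /26 (62 usable): 192.168.146.192/26
11 hosts -> /28 (14 usable): 192.168.147.0/28
Allocation: 192.168.146.0/25 (101 hosts, 126 usable); 192.168.146.128/26 (45 hosts, 62 usable); 192.168.146.192/26 (33 hosts, 62 usable); 192.168.147.0/28 (11 hosts, 14 usable)


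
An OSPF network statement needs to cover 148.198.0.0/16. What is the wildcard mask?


Subnet mask: 255.255.0.0
Wildcard = 255.255.255.255 - subnet mask
255 - 255 = 0
255 - 255 = 0
255 - 0 = 255
255 - 0 = 255
Wildcard: 0.0.255.255


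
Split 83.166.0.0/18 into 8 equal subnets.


New prefix = 18 + 3 = 21
Each subnet has 2048 addresses
  83.166.0.0/21
  83.166.8.0/21
  83.166.16.0/21
  83.166.24.0/21
  83.166.32.0/21
  83.166.40.0/21
  83.166.48.0/21
  83.166.56.0/21
Subnets: 83.166.0.0/21, 83.166.8.0/21, 83.166.16.0/21, 83.166.24.0/21, 83.166.32.0/21, 83.166.40.0/21, 83.166.48.0/21, 83.166.56.0/21


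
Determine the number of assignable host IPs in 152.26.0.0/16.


Host bits = 32 - 16 = 16
Total addresses = 2^16 = 65536
Usable = total - 2 (network and broadcast)
Usable hosts: 65534


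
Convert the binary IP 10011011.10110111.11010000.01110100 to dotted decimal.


10011011 = 155
10110111 = 183
11010000 = 208
01110100 = 116
IP: 155.183.208.116


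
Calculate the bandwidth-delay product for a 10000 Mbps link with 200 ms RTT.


BDP = bandwidth * RTT
= 10000 Mbps * 200 ms
= 10000 * 1e6 * 200 / 1000 bits
= 2000000000 bits
= 250000000 bytes
= 244140.625 KB
BDP = 2000000000 bits (250000000 bytes)


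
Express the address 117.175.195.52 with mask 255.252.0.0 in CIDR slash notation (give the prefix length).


Binary: 11111111.11111100.00000000.00000000
Count leading 1s
Prefix: /14


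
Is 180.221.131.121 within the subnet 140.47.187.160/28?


Subnet network: 140.47.187.160
Test IP AND mask: 180.221.131.112
No, 180.221.131.121 is not in 140.47.187.160/28


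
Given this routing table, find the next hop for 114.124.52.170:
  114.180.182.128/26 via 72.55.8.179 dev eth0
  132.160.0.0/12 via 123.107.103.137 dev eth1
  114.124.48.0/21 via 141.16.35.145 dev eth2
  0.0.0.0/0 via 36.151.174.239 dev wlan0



Longest prefix match for 114.124.52.170:
  /26 114.180.182.128: no
  /12 132.160.0.0: no
  /21 114.124.48.0: MATCH
  /0 0.0.0.0: MATCH
Selected: next-hop 141.16.35.145 via eth2 (matched /21)


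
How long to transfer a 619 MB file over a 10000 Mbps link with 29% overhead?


Effective throughput = 10000 * (1 - 29/100) = 7100 Mbps
File size in Mb = 619 * 8 = 4952 Mb
Time = 4952 / 7100
Time = 0.6975 seconds


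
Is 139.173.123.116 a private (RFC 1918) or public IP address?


RFC 1918 private ranges:
  10.0.0.0/8 (10.0.0.0 - 10.255.255.255)
  172.16.0.0/12 (172.16.0.0 - 172.31.255.255)
  192.168.0.0/16 (192.168.0.0 - 192.168.255.255)
Public (not in any RFC 1918 range)


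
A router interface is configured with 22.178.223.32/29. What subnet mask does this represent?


/29 means 29 network bits, 3 host bits
Binary: 11111111111111111111111111111000
Mask: 255.255.255.248


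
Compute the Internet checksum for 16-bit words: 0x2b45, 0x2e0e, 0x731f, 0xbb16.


Sum all words (with carry folding):
+ 0x2b45 = 0x2b45
+ 0x2e0e = 0x5953
+ 0x731f = 0xcc72
+ 0xbb16 = 0x8789
One's complement: ~0x8789
Checksum = 0x7876


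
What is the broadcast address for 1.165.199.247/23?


Network: 1.165.198.0/23
Host bits = 9
Set all host bits to 1:
Broadcast: 1.165.199.255


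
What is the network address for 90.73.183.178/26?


IP:   01011010.01001001.10110111.10110010
Mask: 11111111.11111111.11111111.11000000
AND operation:
Net:  01011010.01001001.10110111.10000000
Network: 90.73.183.128/26


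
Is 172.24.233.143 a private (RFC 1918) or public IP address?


RFC 1918 private ranges:
  10.0.0.0/8 (10.0.0.0 - 10.255.255.255)
  172.16.0.0/12 (172.16.0.0 - 172.31.255.255)
  192.168.0.0/16 (192.168.0.0 - 192.168.255.255)
Private (in 172.16.0.0/12)


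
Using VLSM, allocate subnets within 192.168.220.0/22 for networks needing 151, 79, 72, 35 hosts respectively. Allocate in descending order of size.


151 hosts -> /24 (254 usable): 192.168.220.0/24
79 hosts -> /25 (126 usable): 192.168.221.0/25
72 hosts -> /25 (126 usable): 192.168.221.128/25
35 hosts -> /26 (62 usable): 192.168.222.0/26
Allocation: 192.168.220.0/24 (151 hosts, 254 usable); 192.168.221.0/25 (79 hosts, 126 usable); 192.168.221.128/25 (72 hosts, 126 usable); 192.168.222.0/26 (35 hosts, 62 usable)


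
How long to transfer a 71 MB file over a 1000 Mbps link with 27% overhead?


Effective throughput = 1000 * (1 - 27/100) = 730 Mbps
File size in Mb = 71 * 8 = 568 Mb
Time = 568 / 730
Time = 0.7781 seconds


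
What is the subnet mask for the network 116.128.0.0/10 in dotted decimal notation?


/10 means 10 network bits, 22 host bits
Binary: 11111111110000000000000000000000
Mask: 255.192.0.0


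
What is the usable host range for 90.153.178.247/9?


Network: 90.128.0.0
Broadcast: 90.255.255.255
First usable = network + 1
Last usable = broadcast - 1
Range: 90.128.0.1 to 90.255.255.254


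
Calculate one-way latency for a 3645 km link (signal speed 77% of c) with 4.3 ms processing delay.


Speed = 0.77 * 3e5 km/s = 231000 km/s
Propagation delay = 3645 / 231000 = 0.0158 s = 15.7792 ms
Processing delay = 4.3 ms
Total one-way latency = 20.0792 ms


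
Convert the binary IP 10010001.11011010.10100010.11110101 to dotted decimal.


10010001 = 145
11011010 = 218
10100010 = 162
11110101 = 245
IP: 145.218.162.245


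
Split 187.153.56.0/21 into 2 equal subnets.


New prefix = 21 + 1 = 22
Each subnet has 1024 addresses
  187.153.56.0/22
  187.153.60.0/22
Subnets: 187.153.56.0/22, 187.153.60.0/22


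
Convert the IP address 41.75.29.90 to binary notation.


41 = 00101001
75 = 01001011
29 = 00011101
90 = 01011010
Binary: 00101001.01001011.00011101.01011010


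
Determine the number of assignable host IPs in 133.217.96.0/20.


Host bits = 32 - 20 = 12
Total addresses = 2^12 = 4096
Usable = total - 2 (network and broadcast)
Usable hosts: 4094


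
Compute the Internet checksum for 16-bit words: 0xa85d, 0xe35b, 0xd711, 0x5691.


Sum all words (with carry folding):
+ 0xa85d = 0xa85d
+ 0xe35b = 0x8bb9
+ 0xd711 = 0x62cb
+ 0x5691 = 0xb95c
One's complement: ~0xb95c
Checksum = 0x46a3


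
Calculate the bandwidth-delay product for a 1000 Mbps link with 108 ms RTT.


BDP = bandwidth * RTT
= 1000 Mbps * 108 ms
= 1000 * 1e6 * 108 / 1000 bits
= 108000000 bits
= 13500000 bytes
= 13183.5938 KB
BDP = 108000000 bits (13500000 bytes)


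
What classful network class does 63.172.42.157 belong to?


First octet: 63
Binary: 00111111
0xxxxxxx -> Class A (1-126)
Class A, default mask 255.0.0.0 (/8)


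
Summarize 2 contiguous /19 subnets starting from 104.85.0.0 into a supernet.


Original prefix: /19
Number of subnets: 2 = 2^1
New prefix = 19 - 1 = 18
Supernet: 104.85.0.0/18


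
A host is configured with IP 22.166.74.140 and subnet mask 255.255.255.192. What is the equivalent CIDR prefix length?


Binary: 11111111.11111111.11111111.11000000
Count leading 1s
Prefix: /26


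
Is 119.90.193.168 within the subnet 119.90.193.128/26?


Subnet network: 119.90.193.128
Test IP AND mask: 119.90.193.128
Yes, 119.90.193.168 is in 119.90.193.128/26


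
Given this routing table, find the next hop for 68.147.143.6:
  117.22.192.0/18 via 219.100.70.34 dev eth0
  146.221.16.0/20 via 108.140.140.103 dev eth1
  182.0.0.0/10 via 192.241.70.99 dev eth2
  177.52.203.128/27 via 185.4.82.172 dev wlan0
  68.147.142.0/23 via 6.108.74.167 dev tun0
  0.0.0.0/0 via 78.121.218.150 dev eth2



Longest prefix match for 68.147.143.6:
  /18 117.22.192.0: no
  /20 146.221.16.0: no
  /10 182.0.0.0: no
  /27 177.52.203.128: no
  /23 68.147.142.0: MATCH
  /0 0.0.0.0: MATCH
Selected: next-hop 6.108.74.167 via tun0 (matched /23)


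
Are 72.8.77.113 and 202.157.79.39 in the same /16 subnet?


Mask: 255.255.0.0
72.8.77.113 AND mask = 72.8.0.0
202.157.79.39 AND mask = 202.157.0.0
No, different subnets (72.8.0.0 vs 202.157.0.0)


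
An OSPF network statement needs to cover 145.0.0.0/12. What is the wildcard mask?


Subnet mask: 255.240.0.0
Wildcard = 255.255.255.255 - subnet mask
255 - 255 = 0
255 - 240 = 15
255 - 0 = 255
255 - 0 = 255
Wildcard: 0.15.255.255


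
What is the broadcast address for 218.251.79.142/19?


Network: 218.251.64.0/19
Host bits = 13
Set all host bits to 1:
Broadcast: 218.251.95.255


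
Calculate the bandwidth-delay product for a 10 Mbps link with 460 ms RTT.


BDP = bandwidth * RTT
= 10 Mbps * 460 ms
= 10 * 1e6 * 460 / 1000 bits
= 4600000 bits
= 575000 bytes
= 561.5234 KB
BDP = 4600000 bits (575000 bytes)
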